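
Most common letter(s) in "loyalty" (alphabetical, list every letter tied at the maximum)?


Word: "loyalty"
Letter counts:
  'a': 1
  'l': 2
  'o': 1
  't': 1
  'y': 2
Maximum count = 2
Most frequent = 'l', 'y' (2 times each)


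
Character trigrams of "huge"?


Word: "huge" (length 4)
Number of trigrams = 4 - 3 + 1 = 2
  Position 0: "hug"
  Position 1: "uge"
Trigrams = "hug", "uge"


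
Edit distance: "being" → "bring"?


Word 1: "being" (length 5)
Word 2: "bring" (length 5)
One optimal edit sequence (insert/delete/substitute each cost 1):
  1. keep 'b'
  2. substitute 'e' -> 'r'  (+1)
  3. keep 'i'
  4. keep 'n'
  5. keep 'g'
Total edit operations: 1
Edit distance = 1


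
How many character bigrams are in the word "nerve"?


Word: "nerve" (length 5)
Number of 2-grams = length - 2 + 1 = 5 - 2 + 1
= 4


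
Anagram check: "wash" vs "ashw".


Word 1: "wash" → sorted: ahsw
Word 2: "ashw" → sorted: ahsw
Same letters? ahsw == ahsw
Anagram = Yes


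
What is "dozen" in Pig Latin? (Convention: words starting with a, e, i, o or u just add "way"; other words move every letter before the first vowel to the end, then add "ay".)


Word: "dozen"
Starts with consonant(s) → move to end, add 'ay'
Consonant cluster: "d"
Pig Latin = "ozenday"


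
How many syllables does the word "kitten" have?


Word: "kitten"
Syllable breakdown: kit · ten
Counting: 2 parts
= 2 syllables


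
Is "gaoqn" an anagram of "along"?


Word 1: "along" → sorted: aglno
Word 2: "gaoqn" → sorted: agnoq
Same letters? aglno != agnoq
Anagram = No


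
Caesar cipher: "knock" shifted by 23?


Word: "knock"
Shift: 23
Each letter → (letter + shift) mod 26:
  'k' (10) + 23 = 7 → 'h'
  'n' (13) + 23 = 10 → 'k'
  'o' (14) + 23 = 11 → 'l'
  'c' (2) + 23 = 25 → 'z'
  'k' (10) + 23 = 7 → 'h'
Result = "hklzh"


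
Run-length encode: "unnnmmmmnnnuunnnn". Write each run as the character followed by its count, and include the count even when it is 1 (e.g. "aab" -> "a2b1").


String: "unnnmmmmnnnuunnnn"
Scanning for consecutive runs:
  'u' x 1
  'n' x 3
  'm' x 4
  'n' x 3
  'u' x 2
  'n' x 4
RLE = "u1n3m4n3u2n4"


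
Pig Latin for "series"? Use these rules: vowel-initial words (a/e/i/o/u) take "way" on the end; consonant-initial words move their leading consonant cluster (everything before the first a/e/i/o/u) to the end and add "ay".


Word: "series"
Starts with consonant(s) → move to end, add 'ay'
Consonant cluster: "s"
Pig Latin = "eriessay"


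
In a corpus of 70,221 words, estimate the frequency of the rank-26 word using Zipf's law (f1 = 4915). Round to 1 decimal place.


Zipf's law: f(r) = f(1) / r
f(1) = 4915
f(26) = 4915 / 26
= 189.0 occurrences


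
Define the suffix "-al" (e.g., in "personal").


Suffix: -al
As in: personal -> person + -al
Meaning = relating to


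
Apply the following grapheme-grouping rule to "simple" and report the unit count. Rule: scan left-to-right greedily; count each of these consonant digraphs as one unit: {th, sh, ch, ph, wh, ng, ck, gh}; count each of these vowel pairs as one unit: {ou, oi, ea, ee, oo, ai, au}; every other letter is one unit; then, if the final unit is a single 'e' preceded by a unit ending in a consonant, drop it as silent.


Word: "simple" (6 letters)
Left-to-right scan:
  [1] 's' (letter)
  [2] 'i' (letter)
  [3] 'm' (letter)
  [4] 'p' (letter)
  [5] 'l' (letter)
  [6] 'e' (letter)
Units from scan: 6
Final unit is 'e' after a consonant -> drop as silent (-1)
Sound units = 5 units


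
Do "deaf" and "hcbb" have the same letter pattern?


Pattern of "deaf": [0, 1, 2, 3]
Pattern of "hcbb": [0, 1, 2, 2]
Patterns do not match
Same pattern = No


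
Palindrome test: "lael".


Word: "lael"
Reversed: "leal"
Forward == Backward? lael != leal
Palindrome = No


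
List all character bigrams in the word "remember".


Word: "remember" (length 8)
Number of bigrams = 8 - 2 + 1 = 7
  Position 0: "re"
  Position 1: "em"
  Position 2: "me"
  Position 3: "em"
  Position 4: "mb"
  Position 5: "be"
  Position 6: "er"
Bigrams = "re", "em", "me", "em", "mb", "be", "er"


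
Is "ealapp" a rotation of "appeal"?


Word: "appeal", Candidate: "ealapp"
Method: check if candidate is substring of word+word
"appealappeal" contains "ealapp"? Yes
Is rotation = Yes


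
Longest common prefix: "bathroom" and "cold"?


Word 1: "bathroom"
Word 2: "cold"
Comparing from start:
  Pos 0: 'b' != 'c' (stop)
LCP = "" (length 0)


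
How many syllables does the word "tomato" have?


Word: "tomato"
Syllable breakdown: to / ma / to
Counting: 3 parts
= 3 syllables


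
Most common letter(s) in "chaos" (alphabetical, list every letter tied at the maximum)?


Word: "chaos"
Letter counts:
  'a': 1
  'c': 1
  'h': 1
  'o': 1
  's': 1
Maximum count = 1
Most frequent = 'a', 'c', 'h', 'o', 's' (1 time each)


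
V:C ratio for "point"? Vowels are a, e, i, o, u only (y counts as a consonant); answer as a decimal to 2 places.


Word: "point"
Vowels (a,e,i,o,u): 2
Consonants: 3
Ratio = 2/3
= 0.67


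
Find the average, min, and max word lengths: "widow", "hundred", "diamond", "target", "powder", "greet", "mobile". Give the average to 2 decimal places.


Lengths: "widow"=5, "hundred"=7, "diamond"=7, "target"=6, "powder"=6, "greet"=5, "mobile"=6
Sum = 42, Count = 7
Average = 42/7 = 6.00
= avg=6.00, min=5, max=7


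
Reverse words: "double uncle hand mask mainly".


Original: "double uncle hand mask mainly"
Words (1..n): double | uncle | hand | mask | mainly
Reversed (n..1): mainly | mask | hand | uncle | double
Result = "mainly mask hand uncle double"


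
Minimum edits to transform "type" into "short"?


Word 1: "type" (length 4)
Word 2: "short" (length 5)
One optimal edit sequence (insert/delete/substitute each cost 1):
  1. insert 's'  (+1)
  2. substitute 't' -> 'h'  (+1)
  3. substitute 'y' -> 'o'  (+1)
  4. substitute 'p' -> 'r'  (+1)
  5. substitute 'e' -> 't'  (+1)
Total edit operations: 5
Edit distance = 5


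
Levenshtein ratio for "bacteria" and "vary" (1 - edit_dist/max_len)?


Word 1: "bacteria" (length 8)
Word 2: "vary" (length 4)
One optimal edit sequence:
  1. substitute 'b' -> 'v'  (+1)
  2. keep 'a'
  3. delete 'c'  (+1)
  4. delete 't'  (+1)
  5. delete 'e'  (+1)
  6. keep 'r'
  7. delete 'i'  (+1)
  8. substitute 'a' -> 'y'  (+1)
Edit distance = 6
Max length = max(8, 4) = 8
Similarity = 1 - 6/8
= 0.2500


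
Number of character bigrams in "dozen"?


Word: "dozen" (length 5)
Number of 2-grams = length - 2 + 1 = 5 - 2 + 1
= 4


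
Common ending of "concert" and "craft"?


Word 1: "concert"
Word 2: "craft"
Comparing from end:
  Pos -1: 't' == 't'
  Pos -2: 'r' != 'f' (stop)
LCS = "t" (length 1)


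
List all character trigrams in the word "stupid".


Word: "stupid" (length 6)
Number of trigrams = 6 - 3 + 1 = 4
  Position 0: "stu"
  Position 1: "tup"
  Position 2: "upi"
  Position 3: "pid"
Trigrams = "stu", "tup", "upi", "pid"


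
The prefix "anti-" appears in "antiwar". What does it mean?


Prefix: anti-
As in: antiwar -> anti- + war
Meaning = against


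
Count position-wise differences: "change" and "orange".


Comparing character by character (same length = 6):
  Pos 0: 'c' vs 'o' !=
  Pos 1: 'h' vs 'r' !=
  Pos 2: 'a' vs 'a' =
  Pos 3: 'n' vs 'n' =
  Pos 4: 'g' vs 'g' =
  Pos 5: 'e' vs 'e' =
Hamming distance = 2


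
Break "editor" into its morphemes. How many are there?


Word: "editor"
Morphemes: edit / -or
Each morpheme carries meaning
= 2 morphemes


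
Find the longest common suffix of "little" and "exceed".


Word 1: "little"
Word 2: "exceed"
Comparing from end:
  Pos -1: 'e' != 'd' (stop)
LCS = "" (length 0)


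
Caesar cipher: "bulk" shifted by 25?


Word: "bulk"
Shift: 25
Each letter → (letter + shift) mod 26:
  'b' (1) + 25 = 0 → 'a'
  'u' (20) + 25 = 19 → 't'
  'l' (11) + 25 = 10 → 'k'
  'k' (10) + 25 = 9 → 'j'
Result = "atkj"


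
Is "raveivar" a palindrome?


Word: "raveivar"
Reversed: "ravievar"
Forward == Backward? raveivar != ravievar
Palindrome = No


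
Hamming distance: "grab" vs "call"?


Comparing character by character (same length = 4):
  Pos 0: 'g' vs 'c' !=
  Pos 1: 'r' vs 'a' !=
  Pos 2: 'a' vs 'l' !=
  Pos 3: 'b' vs 'l' !=
Hamming distance = 4


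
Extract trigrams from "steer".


Word: "steer" (length 5)
Number of trigrams = 5 - 3 + 1 = 3
  Position 0: "ste"
  Position 1: "tee"
  Position 2: "eer"
Trigrams = "ste", "tee", "eer"


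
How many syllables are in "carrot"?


Word: "carrot"
Syllable breakdown: car | rot
Counting: 2 parts
= 2 syllables


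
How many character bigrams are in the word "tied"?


Word: "tied" (length 4)
Number of 2-grams = length - 2 + 1 = 4 - 2 + 1
= 3


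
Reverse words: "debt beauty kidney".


Original: "debt beauty kidney"
Words (1..n): debt | beauty | kidney
Reversed (n..1): kidney | beauty | debt
Result = "kidney beauty debt"


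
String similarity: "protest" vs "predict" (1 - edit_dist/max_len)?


Word 1: "protest" (length 7)
Word 2: "predict" (length 7)
One optimal edit sequence:
  1. keep 'p'
  2. keep 'r'
  3. substitute 'o' -> 'e'  (+1)
  4. substitute 't' -> 'd'  (+1)
  5. substitute 'e' -> 'i'  (+1)
  6. substitute 's' -> 'c'  (+1)
  7. keep 't'
Edit distance = 4
Max length = max(7, 7) = 7
Similarity = 1 - 4/7
= 0.4286


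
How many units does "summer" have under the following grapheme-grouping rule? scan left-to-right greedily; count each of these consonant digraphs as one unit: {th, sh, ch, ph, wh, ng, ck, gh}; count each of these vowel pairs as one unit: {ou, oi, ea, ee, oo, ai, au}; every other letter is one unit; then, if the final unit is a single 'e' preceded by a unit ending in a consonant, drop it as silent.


Word: "summer" (6 letters)
Left-to-right scan:
  [1] 's' (letter)
  [2] 'u' (letter)
  [3] 'm' (letter)
  [4] 'm' (letter)
  [5] 'e' (letter)
  [6] 'r' (letter)
Units from scan: 6
Sound units = 6 units


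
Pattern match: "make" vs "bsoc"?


Pattern of "make": [0, 1, 2, 3]
Pattern of "bsoc": [0, 1, 2, 3]
Patterns match
Same pattern = Yes


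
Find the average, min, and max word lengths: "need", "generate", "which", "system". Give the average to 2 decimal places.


Lengths: "need"=4, "generate"=8, "which"=5, "system"=6
Sum = 23, Count = 4
Average = 23/4 = 5.75
= avg=5.75, min=4, max=8


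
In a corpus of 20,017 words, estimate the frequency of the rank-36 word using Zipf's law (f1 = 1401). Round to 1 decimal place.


Zipf's law: f(r) = f(1) / r
f(1) = 1401
f(36) = 1401 / 36
= 38.9 occurrences


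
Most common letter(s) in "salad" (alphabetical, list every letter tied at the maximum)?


Word: "salad"
Letter counts:
  'a': 2
  'd': 1
  'l': 1
  's': 1
Maximum count = 2
Most frequent = 'a' (2 times each)


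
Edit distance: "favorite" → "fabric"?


Word 1: "favorite" (length 8)
Word 2: "fabric" (length 6)
One optimal edit sequence (insert/delete/substitute each cost 1):
  1. keep 'f'
  2. keep 'a'
  3. delete 'v'  (+1)
  4. substitute 'o' -> 'b'  (+1)
  5. keep 'r'
  6. keep 'i'
  7. delete 't'  (+1)
  8. substitute 'e' -> 'c'  (+1)
Total edit operations: 4
Edit distance = 4


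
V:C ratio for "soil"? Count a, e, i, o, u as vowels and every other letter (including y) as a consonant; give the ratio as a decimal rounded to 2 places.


Word: "soil"
Vowels (a,e,i,o,u): 2
Consonants: 2
Ratio = 2/2
= 1.00


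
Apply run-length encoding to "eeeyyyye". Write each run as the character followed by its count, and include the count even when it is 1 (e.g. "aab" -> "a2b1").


String: "eeeyyyye"
Scanning for consecutive runs:
  'e' x 3
  'y' x 4
  'e' x 1
RLE = "e3y4e1"


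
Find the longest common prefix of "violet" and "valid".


Word 1: "violet"
Word 2: "valid"
Comparing from start:
  Pos 0: 'v' == 'v'
  Pos 1: 'i' != 'a' (stop)
LCP = "v" (length 1)


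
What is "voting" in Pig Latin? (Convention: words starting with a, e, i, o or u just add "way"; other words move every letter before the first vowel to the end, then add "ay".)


Word: "voting"
Starts with consonant(s) → move to end, add 'ay'
Consonant cluster: "v"
Pig Latin = "otingvay"


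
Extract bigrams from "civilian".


Word: "civilian" (length 8)
Number of bigrams = 8 - 2 + 1 = 7
  Position 0: "ci"
  Position 1: "iv"
  Position 2: "vi"
  Position 3: "il"
  Position 4: "li"
  Position 5: "ia"
  Position 6: "an"
Bigrams = "ci", "iv", "vi", "il", "li", "ia", "an"


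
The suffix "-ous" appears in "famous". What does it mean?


Suffix: -ous
Example: famous (fame + -ous, with a spelling change)
Meaning = having quality of


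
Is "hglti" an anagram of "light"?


Word 1: "light" → sorted: ghilt
Word 2: "hglti" → sorted: ghilt
Same letters? ghilt == ghilt
Anagram = Yes


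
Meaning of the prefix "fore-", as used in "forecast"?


Prefix: fore-
Example: forecast (fore- + cast)
Meaning = before


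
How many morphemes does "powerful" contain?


Word: "powerful"
Morphemes: power / -ful
Each morpheme carries meaning
= 2 morphemes


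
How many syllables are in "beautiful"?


Word: "beautiful"
Syllable breakdown: beau · ti · ful
Counting: 3 parts
= 3 syllables


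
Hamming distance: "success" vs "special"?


Comparing character by character (same length = 7):
  Pos 0: 's' vs 's' =
  Pos 1: 'u' vs 'p' !=
  Pos 2: 'c' vs 'e' !=
  Pos 3: 'c' vs 'c' =
  Pos 4: 'e' vs 'i' !=
  Pos 5: 's' vs 'a' !=
  Pos 6: 's' vs 'l' !=
Hamming distance = 5


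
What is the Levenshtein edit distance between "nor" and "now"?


Word 1: "nor" (length 3)
Word 2: "now" (length 3)
One optimal edit sequence (insert/delete/substitute each cost 1):
  1. keep 'n'
  2. keep 'o'
  3. substitute 'r' -> 'w'  (+1)
Total edit operations: 1
Edit distance = 1


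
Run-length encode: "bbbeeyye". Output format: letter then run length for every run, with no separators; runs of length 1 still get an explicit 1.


String: "bbbeeyye"
Scanning for consecutive runs:
  'b' x 3
  'e' x 2
  'y' x 2
  'e' x 1
RLE = "b3e2y2e1"


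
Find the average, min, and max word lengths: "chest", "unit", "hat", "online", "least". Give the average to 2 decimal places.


Lengths: "chest"=5, "unit"=4, "hat"=3, "online"=6, "least"=5
Sum = 23, Count = 5
Average = 23/5 = 4.60
= avg=4.60, min=3, max=6


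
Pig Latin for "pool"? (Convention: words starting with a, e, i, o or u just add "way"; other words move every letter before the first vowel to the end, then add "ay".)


Word: "pool"
Starts with consonant(s) → move to end, add 'ay'
Consonant cluster: "p"
Pig Latin = "oolpay"


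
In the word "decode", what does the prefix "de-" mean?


Prefix: de-
Example: decode (de- + code)
Meaning = remove / reverse


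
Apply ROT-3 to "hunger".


Word: "hunger"
Shift: 3
Each letter → (letter + shift) mod 26:
  'h' (7) + 3 = 10 → 'k'
  'u' (20) + 3 = 23 → 'x'
  'n' (13) + 3 = 16 → 'q'
  'g' (6) + 3 = 9 → 'j'
  'e' (4) + 3 = 7 → 'h'
  'r' (17) + 3 = 20 → 'u'
Result = "kxqjhu"


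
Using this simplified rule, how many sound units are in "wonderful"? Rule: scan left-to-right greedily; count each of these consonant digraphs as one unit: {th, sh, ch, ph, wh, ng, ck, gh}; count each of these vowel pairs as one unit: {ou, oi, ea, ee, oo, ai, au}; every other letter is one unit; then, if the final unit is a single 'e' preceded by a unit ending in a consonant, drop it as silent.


Word: "wonderful" (9 letters)
Left-to-right scan:
  (1) 'w' (letter)
  (2) 'o' (letter)
  (3) 'n' (letter)
  (4) 'd' (letter)
  (5) 'e' (letter)
  (6) 'r' (letter)
  (7) 'f' (letter)
  (8) 'u' (letter)
  (9) 'l' (letter)
Units from scan: 9
Sound units = 9 units


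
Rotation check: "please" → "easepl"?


Word: "please", Candidate: "easepl"
Method: check if candidate is substring of word+word
"pleaseplease" contains "easepl"? Yes
Is rotation = Yes


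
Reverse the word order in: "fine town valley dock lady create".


Original: "fine town valley dock lady create"
Words (1..n): fine | town | valley | dock | lady | create
Reversed (n..1): create | lady | dock | valley | town | fine
Result = "create lady dock valley town fine"


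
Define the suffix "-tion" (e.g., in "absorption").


Suffix: -tion
Example: absorption = absorb + -tion, with a spelling change
Meaning = act or process


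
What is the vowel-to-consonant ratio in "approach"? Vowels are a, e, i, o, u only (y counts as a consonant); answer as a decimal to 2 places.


Word: "approach"
Vowels (a,e,i,o,u): 3
Consonants: 5
Ratio = 3/5
= 0.60


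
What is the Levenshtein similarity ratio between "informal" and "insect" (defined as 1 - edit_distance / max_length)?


Word 1: "informal" (length 8)
Word 2: "insect" (length 6)
One optimal edit sequence:
  1. keep 'i'
  2. keep 'n'
  3. delete 'f'  (+1)
  4. delete 'o'  (+1)
  5. substitute 'r' -> 's'  (+1)
  6. substitute 'm' -> 'e'  (+1)
  7. substitute 'a' -> 'c'  (+1)
  8. substitute 'l' -> 't'  (+1)
Edit distance = 6
Max length = max(8, 6) = 8
Similarity = 1 - 6/8
= 0.2500


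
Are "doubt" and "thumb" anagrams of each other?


Word 1: "doubt" → sorted: bdotu
Word 2: "thumb" → sorted: bhmtu
Same letters? bdotu != bhmtu
Anagram = No


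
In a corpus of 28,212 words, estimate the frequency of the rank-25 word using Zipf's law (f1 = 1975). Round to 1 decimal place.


Zipf's law: f(r) = f(1) / r
f(1) = 1975
f(25) = 1975 / 25
= 79.0 occurrences


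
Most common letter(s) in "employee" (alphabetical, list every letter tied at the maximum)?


Word: "employee"
Letter counts:
  'e': 3
  'l': 1
  'm': 1
  'o': 1
  'p': 1
  'y': 1
Maximum count = 3
Most frequent = 'e' (3 times each)


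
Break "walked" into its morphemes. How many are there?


Word: "walked"
Morphemes: walk | -ed
Each morpheme carries meaning
= 2 morphemes


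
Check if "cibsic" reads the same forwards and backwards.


Word: "cibsic"
Reversed: "cisbic"
Forward == Backward? cibsic != cisbic
Palindrome = No


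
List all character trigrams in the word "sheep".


Word: "sheep" (length 5)
Number of trigrams = 5 - 3 + 1 = 3
  Position 0: "she"
  Position 1: "hee"
  Position 2: "eep"
Trigrams = "she", "hee", "eep"


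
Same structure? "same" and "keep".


Pattern of "same": [0, 1, 2, 3]
Pattern of "keep": [0, 1, 1, 2]
Patterns do not match
Same pattern = No


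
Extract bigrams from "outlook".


Word: "outlook" (length 7)
Number of bigrams = 7 - 2 + 1 = 6
  Position 0: "ou"
  Position 1: "ut"
  Position 2: "tl"
  Position 3: "lo"
  Position 4: "oo"
  Position 5: "ok"
Bigrams = "ou", "ut", "tl", "lo", "oo", "ok"


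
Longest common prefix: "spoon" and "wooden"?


Word 1: "spoon"
Word 2: "wooden"
Comparing from start:
  Pos 0: 's' != 'w' (stop)
LCP = "" (length 0)


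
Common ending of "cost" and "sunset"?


Word 1: "cost"
Word 2: "sunset"
Comparing from end:
  Pos -1: 't' == 't'
  Pos -2: 's' != 'e' (stop)
LCS = "t" (length 1)


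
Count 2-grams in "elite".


Word: "elite" (length 5)
Number of 2-grams = length - 2 + 1 = 5 - 2 + 1
= 4


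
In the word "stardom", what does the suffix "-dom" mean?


Suffix: -dom
Example: stardom = star + -dom
Meaning = state / realm


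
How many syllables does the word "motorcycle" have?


Word: "motorcycle"
Syllable breakdown: mo / tor / cy / cle
Counting: 4 parts
= 4 syllables


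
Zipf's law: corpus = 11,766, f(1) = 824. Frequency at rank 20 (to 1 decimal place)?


Zipf's law: f(r) = f(1) / r
f(1) = 824
f(20) = 824 / 20
= 41.2 occurrences


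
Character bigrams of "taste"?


Word: "taste" (length 5)
Number of bigrams = 5 - 2 + 1 = 4
  Position 0: "ta"
  Position 1: "as"
  Position 2: "st"
  Position 3: "te"
Bigrams = "ta", "as", "st", "te"


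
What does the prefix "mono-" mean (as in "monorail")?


Prefix: mono-
As in: monorail -> mono- + rail
Meaning = one


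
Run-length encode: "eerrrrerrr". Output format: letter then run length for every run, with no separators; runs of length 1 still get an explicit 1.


String: "eerrrrerrr"
Scanning for consecutive runs:
  'e' x 2
  'r' x 4
  'e' x 1
  'r' x 3
RLE = "e2r4e1r3"


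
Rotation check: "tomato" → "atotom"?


Word: "tomato", Candidate: "atotom"
Method: check if candidate is substring of word+word
"tomatotomato" contains "atotom"? Yes
Is rotation = Yes


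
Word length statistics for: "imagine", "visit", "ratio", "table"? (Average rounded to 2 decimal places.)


Lengths: "imagine"=7, "visit"=5, "ratio"=5, "table"=5
Sum = 22, Count = 4
Average = 22/4 = 5.50
= avg=5.50, min=5, max=7


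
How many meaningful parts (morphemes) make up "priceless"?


Word: "priceless"
Morphemes: price + -less
Each morpheme carries meaning
= 2 morphemes


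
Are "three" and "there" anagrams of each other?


Word 1: "three" → sorted: eehrt
Word 2: "there" → sorted: eehrt
Same letters? eehrt == eehrt
Anagram = Yes


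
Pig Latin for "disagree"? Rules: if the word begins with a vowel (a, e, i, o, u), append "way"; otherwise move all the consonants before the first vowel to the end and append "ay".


Word: "disagree"
Starts with consonant(s) → move to end, add 'ay'
Consonant cluster: "d"
Pig Latin = "isagreeday"


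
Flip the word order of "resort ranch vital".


Original: "resort ranch vital"
Words (1..n): resort | ranch | vital
Reversed (n..1): vital | ranch | resort
Result = "vital ranch resort"


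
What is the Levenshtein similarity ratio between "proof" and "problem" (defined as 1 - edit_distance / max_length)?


Word 1: "proof" (length 5)
Word 2: "problem" (length 7)
One optimal edit sequence:
  1. keep 'p'
  2. keep 'r'
  3. keep 'o'
  4. insert 'b'  (+1)
  5. insert 'l'  (+1)
  6. substitute 'o' -> 'e'  (+1)
  7. substitute 'f' -> 'm'  (+1)
Edit distance = 4
Max length = max(5, 7) = 7
Similarity = 1 - 4/7
= 0.4286


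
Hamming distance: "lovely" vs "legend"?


Comparing character by character (same length = 6):
  Pos 0: 'l' vs 'l' =
  Pos 1: 'o' vs 'e' !=
  Pos 2: 'v' vs 'g' !=
  Pos 3: 'e' vs 'e' =
  Pos 4: 'l' vs 'n' !=
  Pos 5: 'y' vs 'd' !=
Hamming distance = 4


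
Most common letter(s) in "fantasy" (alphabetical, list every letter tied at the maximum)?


Word: "fantasy"
Letter counts:
  'a': 2
  'f': 1
  'n': 1
  's': 1
  't': 1
  'y': 1
Maximum count = 2
Most frequent = 'a' (2 times each)


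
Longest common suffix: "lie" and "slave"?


Word 1: "lie"
Word 2: "slave"
Comparing from end:
  Pos -1: 'e' == 'e'
  Pos -2: 'i' != 'v' (stop)
LCS = "e" (length 1)


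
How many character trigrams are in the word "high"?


Word: "high" (length 4)
Number of 3-grams = length - 3 + 1 = 4 - 3 + 1
= 2


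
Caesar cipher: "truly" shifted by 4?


Word: "truly"
Shift: 4
Each letter → (letter + shift) mod 26:
  't' (19) + 4 = 23 → 'x'
  'r' (17) + 4 = 21 → 'v'
  'u' (20) + 4 = 24 → 'y'
  'l' (11) + 4 = 15 → 'p'
  'y' (24) + 4 = 2 → 'c'
Result = "xvypc"


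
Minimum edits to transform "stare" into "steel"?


Word 1: "stare" (length 5)
Word 2: "steel" (length 5)
One optimal edit sequence (insert/delete/substitute each cost 1):
  1. keep 's'
  2. keep 't'
  3. substitute 'a' -> 'e'  (+1)
  4. substitute 'r' -> 'e'  (+1)
  5. substitute 'e' -> 'l'  (+1)
Total edit operations: 3
Edit distance = 3


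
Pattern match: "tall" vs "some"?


Pattern of "tall": [0, 1, 2, 2]
Pattern of "some": [0, 1, 2, 3]
Patterns do not match
Same pattern = No


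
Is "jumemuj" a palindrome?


Word: "jumemuj"
Reversed: "jumemuj"
Forward == Backward? jumemuj == jumemuj
Palindrome = Yes


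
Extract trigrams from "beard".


Word: "beard" (length 5)
Number of trigrams = 5 - 3 + 1 = 3
  Position 0: "bea"
  Position 1: "ear"
  Position 2: "ard"
Trigrams = "bea", "ear", "ard"


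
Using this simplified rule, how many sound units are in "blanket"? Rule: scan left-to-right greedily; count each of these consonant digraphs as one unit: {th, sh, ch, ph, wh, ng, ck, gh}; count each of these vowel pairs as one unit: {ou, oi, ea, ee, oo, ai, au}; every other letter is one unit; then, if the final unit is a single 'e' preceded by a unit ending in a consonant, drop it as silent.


Word: "blanket" (7 letters)
Left-to-right scan:
  (1) 'b' (letter)
  (2) 'l' (letter)
  (3) 'a' (letter)
  (4) 'n' (letter)
  (5) 'k' (letter)
  (6) 'e' (letter)
  (7) 't' (letter)
Units from scan: 7
Sound units = 7 units


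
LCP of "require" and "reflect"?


Word 1: "require"
Word 2: "reflect"
Comparing from start:
  Pos 0: 'r' == 'r'
  Pos 1: 'e' == 'e'
  Pos 2: 'q' != 'f' (stop)
LCP = "re" (length 2)


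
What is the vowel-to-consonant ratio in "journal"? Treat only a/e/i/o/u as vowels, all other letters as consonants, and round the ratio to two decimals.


Word: "journal"
Vowels (a,e,i,o,u): 3
Consonants: 4
Ratio = 3/4
= 0.75


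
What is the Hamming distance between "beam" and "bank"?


Comparing character by character (same length = 4):
  Pos 0: 'b' vs 'b' =
  Pos 1: 'e' vs 'a' !=
  Pos 2: 'a' vs 'n' !=
  Pos 3: 'm' vs 'k' !=
Hamming distance = 3


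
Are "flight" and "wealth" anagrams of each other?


Word 1: "flight" → sorted: fghilt
Word 2: "wealth" → sorted: aehltw
Same letters? fghilt != aehltw
Anagram = No


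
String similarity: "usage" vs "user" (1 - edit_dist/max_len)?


Word 1: "usage" (length 5)
Word 2: "user" (length 4)
One optimal edit sequence:
  1. keep 'u'
  2. keep 's'
  3. delete 'a'  (+1)
  4. substitute 'g' -> 'e'  (+1)
  5. substitute 'e' -> 'r'  (+1)
Edit distance = 3
Max length = max(5, 4) = 5
Similarity = 1 - 3/5
= 0.4000


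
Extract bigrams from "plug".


Word: "plug" (length 4)
Number of bigrams = 4 - 2 + 1 = 3
  Position 0: "pl"
  Position 1: "lu"
  Position 2: "ug"
Bigrams = "pl", "lu", "ug"


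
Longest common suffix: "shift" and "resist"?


Word 1: "shift"
Word 2: "resist"
Comparing from end:
  Pos -1: 't' == 't'
  Pos -2: 'f' != 's' (stop)
LCS = "t" (length 1)


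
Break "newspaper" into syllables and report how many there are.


Word: "newspaper"
Syllable breakdown: news · pa · per
Counting: 3 parts
= 3 syllables


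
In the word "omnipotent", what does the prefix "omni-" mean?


Prefix: omni-
Example: omnipotent = omni- + potent
Meaning = all


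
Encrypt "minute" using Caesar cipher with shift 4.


Word: "minute"
Shift: 4
Each letter → (letter + shift) mod 26:
  'm' (12) + 4 = 16 → 'q'
  'i' (8) + 4 = 12 → 'm'
  'n' (13) + 4 = 17 → 'r'
  'u' (20) + 4 = 24 → 'y'
  't' (19) + 4 = 23 → 'x'
  'e' (4) + 4 = 8 → 'i'
Result = "qmryxi"


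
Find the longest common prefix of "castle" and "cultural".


Word 1: "castle"
Word 2: "cultural"
Comparing from start:
  Pos 0: 'c' == 'c'
  Pos 1: 'a' != 'u' (stop)
LCP = "c" (length 1)


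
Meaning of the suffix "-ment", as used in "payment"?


Suffix: -ment
As in: payment -> pay + -ment
Meaning = result of action


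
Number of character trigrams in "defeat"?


Word: "defeat" (length 6)
Number of 3-grams = length - 3 + 1 = 6 - 3 + 1
= 4


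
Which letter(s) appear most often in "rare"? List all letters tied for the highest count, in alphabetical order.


Word: "rare"
Letter counts:
  'a': 1
  'e': 1
  'r': 2
Maximum count = 2
Most frequent = 'r' (2 times each)


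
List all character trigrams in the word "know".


Word: "know" (length 4)
Number of trigrams = 4 - 3 + 1 = 2
  Position 0: "kno"
  Position 1: "now"
Trigrams = "kno", "now"


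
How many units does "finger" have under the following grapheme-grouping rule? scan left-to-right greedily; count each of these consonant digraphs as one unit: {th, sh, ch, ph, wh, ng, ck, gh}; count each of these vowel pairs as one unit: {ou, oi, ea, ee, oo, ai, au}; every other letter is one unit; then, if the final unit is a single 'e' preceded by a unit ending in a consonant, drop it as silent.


Word: "finger" (6 letters)
Left-to-right scan:
  (1) 'f' (letter)
  (2) 'i' (letter)
  (3) 'ng' (digraph)
  (4) 'e' (letter)
  (5) 'r' (letter)
Units from scan: 5
Sound units = 5 units


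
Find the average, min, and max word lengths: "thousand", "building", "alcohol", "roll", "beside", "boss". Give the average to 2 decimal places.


Lengths: "thousand"=8, "building"=8, "alcohol"=7, "roll"=4, "beside"=6, "boss"=4
Sum = 37, Count = 6
Average = 37/6 = 6.17
= avg=6.17, min=4, max=8


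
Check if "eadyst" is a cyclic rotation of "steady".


Word: "steady", Candidate: "eadyst"
Method: check if candidate is substring of word+word
"steadysteady" contains "eadyst"? Yes
Is rotation = Yes


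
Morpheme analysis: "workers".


Word: "workers"
Morphemes: work / -er / -s
Each morpheme carries meaning
= 3 morphemes


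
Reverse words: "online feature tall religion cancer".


Original: "online feature tall religion cancer"
Words (1..n): online | feature | tall | religion | cancer
Reversed (n..1): cancer | religion | tall | feature | online
Result = "cancer religion tall feature online"


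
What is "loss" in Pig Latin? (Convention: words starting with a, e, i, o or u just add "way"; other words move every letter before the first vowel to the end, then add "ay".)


Word: "loss"
Starts with consonant(s) → move to end, add 'ay'
Consonant cluster: "l"
Pig Latin = "osslay"


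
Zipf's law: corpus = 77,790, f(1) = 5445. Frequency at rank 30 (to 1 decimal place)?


Zipf's law: f(r) = f(1) / r
f(1) = 5445
f(30) = 5445 / 30
= 181.5 occurrences


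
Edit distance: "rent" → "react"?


Word 1: "rent" (length 4)
Word 2: "react" (length 5)
One optimal edit sequence (insert/delete/substitute each cost 1):
  1. keep 'r'
  2. keep 'e'
  3. insert 'a'  (+1)
  4. substitute 'n' -> 'c'  (+1)
  5. keep 't'
Total edit operations: 2
Edit distance = 2


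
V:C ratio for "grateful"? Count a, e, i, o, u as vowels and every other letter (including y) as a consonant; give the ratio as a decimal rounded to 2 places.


Word: "grateful"
Vowels (a,e,i,o,u): 3
Consonants: 5
Ratio = 3/5
= 0.60


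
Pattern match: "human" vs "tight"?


Pattern of "human": [0, 1, 2, 3, 4]
Pattern of "tight": [0, 1, 2, 3, 0]
Patterns do not match
Same pattern = No


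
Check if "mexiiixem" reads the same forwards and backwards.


Word: "mexiiixem"
Reversed: "mexiiixem"
Forward == Backward? mexiiixem == mexiiixem
Palindrome = Yes


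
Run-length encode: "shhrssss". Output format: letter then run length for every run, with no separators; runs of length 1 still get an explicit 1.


String: "shhrssss"
Scanning for consecutive runs:
  's' x 1
  'h' x 2
  'r' x 1
  's' x 4
RLE = "s1h2r1s4"


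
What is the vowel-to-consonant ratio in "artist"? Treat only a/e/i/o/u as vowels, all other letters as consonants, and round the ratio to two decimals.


Word: "artist"
Vowels (a,e,i,o,u): 2
Consonants: 4
Ratio = 2/4
= 0.50


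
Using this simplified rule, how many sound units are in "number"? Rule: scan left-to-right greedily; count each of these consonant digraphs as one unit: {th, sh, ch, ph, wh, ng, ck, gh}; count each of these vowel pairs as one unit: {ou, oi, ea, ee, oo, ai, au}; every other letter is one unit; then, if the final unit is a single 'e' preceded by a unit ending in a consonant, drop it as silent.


Word: "number" (6 letters)
Left-to-right scan:
  1. 'n' (letter)
  2. 'u' (letter)
  3. 'm' (letter)
  4. 'b' (letter)
  5. 'e' (letter)
  6. 'r' (letter)
Units from scan: 6
Sound units = 6 units


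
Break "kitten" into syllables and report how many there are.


Word: "kitten"
Syllable breakdown: kit · ten
Counting: 2 parts
= 2 syllables


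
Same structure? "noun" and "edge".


Pattern of "noun": [0, 1, 2, 0]
Pattern of "edge": [0, 1, 2, 0]
Patterns match
Same pattern = Yes


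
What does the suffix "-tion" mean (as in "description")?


Suffix: -tion
Example: description (describe + -tion, with a spelling change)
Meaning = act or process


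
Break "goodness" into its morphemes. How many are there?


Word: "goodness"
Morphemes: good | -ness
Each morpheme carries meaning
= 2 morphemes


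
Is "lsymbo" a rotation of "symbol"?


Word: "symbol", Candidate: "lsymbo"
Method: check if candidate is substring of word+word
"symbolsymbol" contains "lsymbo"? Yes
Is rotation = Yes


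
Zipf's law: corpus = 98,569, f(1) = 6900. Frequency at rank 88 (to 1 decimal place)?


Zipf's law: f(r) = f(1) / r
f(1) = 6900
f(88) = 6900 / 88
= 78.4 occurrences


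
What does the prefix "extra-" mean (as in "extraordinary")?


Prefix: extra-
Example: extraordinary (extra- + ordinary)
Meaning = beyond


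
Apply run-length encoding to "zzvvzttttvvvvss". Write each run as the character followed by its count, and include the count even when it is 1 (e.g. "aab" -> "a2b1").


String: "zzvvzttttvvvvss"
Scanning for consecutive runs:
  'z' x 2
  'v' x 2
  'z' x 1
  't' x 4
  'v' x 4
  's' x 2
RLE = "z2v2z1t4v4s2"


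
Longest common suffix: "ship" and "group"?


Word 1: "ship"
Word 2: "group"
Comparing from end:
  Pos -1: 'p' == 'p'
  Pos -2: 'i' != 'u' (stop)
LCS = "p" (length 1)


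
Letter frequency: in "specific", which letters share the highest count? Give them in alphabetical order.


Word: "specific"
Letter counts:
  'c': 2
  'e': 1
  'f': 1
  'i': 2
  'p': 1
  's': 1
Maximum count = 2
Most frequent = 'c', 'i' (2 times each)


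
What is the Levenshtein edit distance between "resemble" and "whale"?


Word 1: "resemble" (length 8)
Word 2: "whale" (length 5)
One optimal edit sequence (insert/delete/substitute each cost 1):
  1. delete 'r'  (+1)
  2. delete 'e'  (+1)
  3. delete 's'  (+1)
  4. substitute 'e' -> 'w'  (+1)
  5. substitute 'm' -> 'h'  (+1)
  6. substitute 'b' -> 'a'  (+1)
  7. keep 'l'
  8. keep 'e'
Total edit operations: 6
Edit distance = 6


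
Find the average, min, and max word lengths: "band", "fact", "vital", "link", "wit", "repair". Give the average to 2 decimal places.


Lengths: "band"=4, "fact"=4, "vital"=5, "link"=4, "wit"=3, "repair"=6
Sum = 26, Count = 6
Average = 26/6 = 4.33
= avg=4.33, min=3, max=6


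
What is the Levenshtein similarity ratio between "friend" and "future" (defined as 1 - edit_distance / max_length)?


Word 1: "friend" (length 6)
Word 2: "future" (length 6)
One optimal edit sequence:
  1. keep 'f'
  2. substitute 'r' -> 'u'  (+1)
  3. substitute 'i' -> 't'  (+1)
  4. substitute 'e' -> 'u'  (+1)
  5. substitute 'n' -> 'r'  (+1)
  6. substitute 'd' -> 'e'  (+1)
Edit distance = 5
Max length = max(6, 6) = 6
Similarity = 1 - 5/6
= 0.1667


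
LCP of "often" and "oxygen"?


Word 1: "often"
Word 2: "oxygen"
Comparing from start:
  Pos 0: 'o' == 'o'
  Pos 1: 'f' != 'x' (stop)
LCP = "o" (length 1)


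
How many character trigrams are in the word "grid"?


Word: "grid" (length 4)
Number of 3-grams = length - 3 + 1 = 4 - 3 + 1
= 2


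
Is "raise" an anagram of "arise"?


Word 1: "arise" → sorted: aeirs
Word 2: "raise" → sorted: aeirs
Same letters? aeirs == aeirs
Anagram = Yes


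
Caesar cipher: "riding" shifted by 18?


Word: "riding"
Shift: 18
Each letter → (letter + shift) mod 26:
  'r' (17) + 18 = 9 → 'j'
  'i' (8) + 18 = 0 → 'a'
  'd' (3) + 18 = 21 → 'v'
  'i' (8) + 18 = 0 → 'a'
  'n' (13) + 18 = 5 → 'f'
  'g' (6) + 18 = 24 → 'y'
Result = "javafy"


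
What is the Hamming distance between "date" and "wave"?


Comparing character by character (same length = 4):
  Pos 0: 'd' vs 'w' !=
  Pos 1: 'a' vs 'a' =
  Pos 2: 't' vs 'v' !=
  Pos 3: 'e' vs 'e' =
Hamming distance = 2


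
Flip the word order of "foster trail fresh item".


Original: "foster trail fresh item"
Words (1..n): foster | trail | fresh | item
Reversed (n..1): item | fresh | trail | foster
Result = "item fresh trail foster"


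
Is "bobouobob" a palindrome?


Word: "bobouobob"
Reversed: "bobouobob"
Forward == Backward? bobouobob == bobouobob
Palindrome = Yes


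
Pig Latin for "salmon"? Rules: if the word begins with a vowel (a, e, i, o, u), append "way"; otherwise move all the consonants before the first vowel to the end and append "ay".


Word: "salmon"
Starts with consonant(s) → move to end, add 'ay'
Consonant cluster: "s"
Pig Latin = "almonsay"


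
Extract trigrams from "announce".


Word: "announce" (length 8)
Number of trigrams = 8 - 3 + 1 = 6
  Position 0: "ann"
  Position 1: "nno"
  Position 2: "nou"
  Position 3: "oun"
  Position 4: "unc"
  Position 5: "nce"
Trigrams = "ann", "nno", "nou", "oun", "unc", "nce"


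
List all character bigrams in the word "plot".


Word: "plot" (length 4)
Number of bigrams = 4 - 2 + 1 = 3
  Position 0: "pl"
  Position 1: "lo"
  Position 2: "ot"
Bigrams = "pl", "lo", "ot"


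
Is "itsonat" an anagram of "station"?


Word 1: "station" → sorted: ainostt
Word 2: "itsonat" → sorted: ainostt
Same letters? ainostt == ainostt
Anagram = Yes


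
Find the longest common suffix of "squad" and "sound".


Word 1: "squad"
Word 2: "sound"
Comparing from end:
  Pos -1: 'd' == 'd'
  Pos -2: 'a' != 'n' (stop)
LCS = "d" (length 1)


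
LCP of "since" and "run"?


Word 1: "since"
Word 2: "run"
Comparing from start:
  Pos 0: 's' != 'r' (stop)
LCP = "" (length 0)


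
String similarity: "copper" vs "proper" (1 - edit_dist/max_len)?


Word 1: "copper" (length 6)
Word 2: "proper" (length 6)
One optimal edit sequence:
  1. substitute 'c' -> 'p'  (+1)
  2. substitute 'o' -> 'r'  (+1)
  3. substitute 'p' -> 'o'  (+1)
  4. keep 'p'
  5. keep 'e'
  6. keep 'r'
Edit distance = 3
Max length = max(6, 6) = 6
Similarity = 1 - 3/6
= 0.5000


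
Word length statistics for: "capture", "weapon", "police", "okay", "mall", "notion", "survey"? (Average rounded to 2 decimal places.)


Lengths: "capture"=7, "weapon"=6, "police"=6, "okay"=4, "mall"=4, "notion"=6, "survey"=6
Sum = 39, Count = 7
Average = 39/7 = 5.57
= avg=5.57, min=4, max=7


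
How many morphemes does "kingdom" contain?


Word: "kingdom"
Morphemes: king / -dom
Each morpheme carries meaning
= 2 morphemes


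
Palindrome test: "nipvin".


Word: "nipvin"
Reversed: "nivpin"
Forward == Backward? nipvin != nivpin
Palindrome = No


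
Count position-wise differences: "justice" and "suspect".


Comparing character by character (same length = 7):
  Pos 0: 'j' vs 's' !=
  Pos 1: 'u' vs 'u' =
  Pos 2: 's' vs 's' =
  Pos 3: 't' vs 'p' !=
  Pos 4: 'i' vs 'e' !=
  Pos 5: 'c' vs 'c' =
  Pos 6: 'e' vs 't' !=
Hamming distance = 4


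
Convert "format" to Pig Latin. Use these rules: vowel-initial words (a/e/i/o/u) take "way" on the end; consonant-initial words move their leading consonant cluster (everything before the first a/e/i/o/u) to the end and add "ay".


Word: "format"
Starts with consonant(s) → move to end, add 'ay'
Consonant cluster: "f"
Pig Latin = "ormatfay"


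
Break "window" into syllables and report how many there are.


Word: "window"
Syllable breakdown: win / dow
Counting: 2 parts
= 2 syllables


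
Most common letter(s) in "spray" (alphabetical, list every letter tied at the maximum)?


Word: "spray"
Letter counts:
  'a': 1
  'p': 1
  'r': 1
  's': 1
  'y': 1
Maximum count = 1
Most frequent = 'a', 'p', 'r', 's', 'y' (1 time each)


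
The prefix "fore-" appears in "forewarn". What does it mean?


Prefix: fore-
As in: forewarn -> fore- + warn
Meaning = before


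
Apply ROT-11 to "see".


Word: "see"
Shift: 11
Each letter → (letter + shift) mod 26:
  's' (18) + 11 = 3 → 'd'
  'e' (4) + 11 = 15 → 'p'
  'e' (4) + 11 = 15 → 'p'
Result = "dpp"


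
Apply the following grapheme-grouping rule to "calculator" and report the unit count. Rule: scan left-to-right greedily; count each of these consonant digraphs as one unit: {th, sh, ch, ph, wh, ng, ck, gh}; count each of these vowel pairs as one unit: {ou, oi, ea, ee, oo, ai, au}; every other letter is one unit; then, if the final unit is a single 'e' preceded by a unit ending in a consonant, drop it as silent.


Word: "calculator" (10 letters)
Left-to-right scan:
  1. 'c' (letter)
  2. 'a' (letter)
  3. 'l' (letter)
  4. 'c' (letter)
  5. 'u' (letter)
  6. 'l' (letter)
  7. 'a' (letter)
  8. 't' (letter)
  9. 'o' (letter)
  10. 'r' (letter)
Units from scan: 10
Sound units = 10 units
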